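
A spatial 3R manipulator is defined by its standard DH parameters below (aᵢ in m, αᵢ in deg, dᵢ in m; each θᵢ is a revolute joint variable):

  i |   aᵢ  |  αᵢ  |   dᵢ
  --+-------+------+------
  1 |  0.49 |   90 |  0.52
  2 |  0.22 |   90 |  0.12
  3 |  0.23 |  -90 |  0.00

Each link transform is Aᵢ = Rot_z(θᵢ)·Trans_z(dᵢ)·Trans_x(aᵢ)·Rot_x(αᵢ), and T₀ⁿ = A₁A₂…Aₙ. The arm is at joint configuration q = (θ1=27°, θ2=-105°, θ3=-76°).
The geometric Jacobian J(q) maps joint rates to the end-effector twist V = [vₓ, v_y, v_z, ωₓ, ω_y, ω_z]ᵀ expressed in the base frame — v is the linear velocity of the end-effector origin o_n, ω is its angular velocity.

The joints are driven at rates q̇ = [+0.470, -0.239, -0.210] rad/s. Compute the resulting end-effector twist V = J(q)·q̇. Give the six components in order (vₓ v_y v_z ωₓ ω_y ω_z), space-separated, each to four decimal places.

-0.1837 0.1403 0.0623 0.0722 0.3050 0.4156

o_n = [0.3262, 0.2820, 0.2538]
J₁: ẑ×o_n = [-0.2820, 0.3262, 0.0000], ω = ẑ
J2: z=[0.4540, -0.8910, 0.0000] o=[0.4366, 0.2225, 0.5200] → [0.2372, 0.1209, -0.0713, 0.4540, -0.8910, 0.0000]
J3: z=[-0.8606, -0.4385, 0.2588] o=[0.4403, 0.0897, 0.3075] → [-0.0262, -0.0758, -0.2156, -0.8606, -0.4385, 0.2588]
V = J·q̇ = [-0.1837, 0.1403, 0.0623, 0.0722, 0.3050, 0.4156]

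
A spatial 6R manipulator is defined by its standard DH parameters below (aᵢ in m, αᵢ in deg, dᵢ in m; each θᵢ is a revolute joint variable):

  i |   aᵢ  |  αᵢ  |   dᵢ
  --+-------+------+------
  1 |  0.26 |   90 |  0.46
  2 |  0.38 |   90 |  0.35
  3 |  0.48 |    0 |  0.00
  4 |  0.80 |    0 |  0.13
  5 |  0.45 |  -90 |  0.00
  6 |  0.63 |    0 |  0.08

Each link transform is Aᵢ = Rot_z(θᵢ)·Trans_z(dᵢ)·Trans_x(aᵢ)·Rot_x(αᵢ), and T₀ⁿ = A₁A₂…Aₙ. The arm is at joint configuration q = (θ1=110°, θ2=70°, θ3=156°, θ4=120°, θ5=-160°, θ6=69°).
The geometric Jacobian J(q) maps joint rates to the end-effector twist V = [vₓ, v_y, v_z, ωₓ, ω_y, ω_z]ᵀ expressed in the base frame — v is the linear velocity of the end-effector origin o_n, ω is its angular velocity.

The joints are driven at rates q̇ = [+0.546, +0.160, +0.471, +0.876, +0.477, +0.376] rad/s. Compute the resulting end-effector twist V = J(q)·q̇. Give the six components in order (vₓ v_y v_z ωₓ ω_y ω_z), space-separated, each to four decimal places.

o_n = [0.4010, -0.1604, 0.2944]
J₁: ẑ×o_n = [0.1604, 0.4010, -0.0000], ω = ẑ
J2: z=[0.9397, 0.3420, 0.0000] o=[-0.0889, 0.2443, 0.4600] → [-0.0567, 0.1556, -0.5478, 0.9397, 0.3420, 0.0000]
J3: z=[-0.3214, 0.8830, -0.3420] o=[0.1955, 0.4862, 0.8171] → [-0.6827, -0.2383, 0.0264, -0.3214, 0.8830, -0.3420]
J4: z=[-0.3214, 0.8830, -0.3420] o=[0.4303, 0.4120, 0.4050] → [-0.2935, -0.0255, 0.2098, -0.3214, 0.8830, -0.3420]
J5: z=[-0.3214, 0.8830, -0.3420] o=[-0.3689, 0.2816, 0.4391] → [-0.2790, -0.3098, -0.5378, -0.3214, 0.8830, -0.3420]
J6: z=[-0.3068, -0.4388, -0.8446] o=[0.0342, 0.3565, 0.2538] → [-0.4543, -0.2973, 0.3195, -0.3068, -0.4388, -0.8446]
V = J·q̇ = [-0.8041, -0.1504, -0.0278, -0.5512, 1.5004, -0.3954]

-0.8041 -0.1504 -0.0278 -0.5512 1.5004 -0.3954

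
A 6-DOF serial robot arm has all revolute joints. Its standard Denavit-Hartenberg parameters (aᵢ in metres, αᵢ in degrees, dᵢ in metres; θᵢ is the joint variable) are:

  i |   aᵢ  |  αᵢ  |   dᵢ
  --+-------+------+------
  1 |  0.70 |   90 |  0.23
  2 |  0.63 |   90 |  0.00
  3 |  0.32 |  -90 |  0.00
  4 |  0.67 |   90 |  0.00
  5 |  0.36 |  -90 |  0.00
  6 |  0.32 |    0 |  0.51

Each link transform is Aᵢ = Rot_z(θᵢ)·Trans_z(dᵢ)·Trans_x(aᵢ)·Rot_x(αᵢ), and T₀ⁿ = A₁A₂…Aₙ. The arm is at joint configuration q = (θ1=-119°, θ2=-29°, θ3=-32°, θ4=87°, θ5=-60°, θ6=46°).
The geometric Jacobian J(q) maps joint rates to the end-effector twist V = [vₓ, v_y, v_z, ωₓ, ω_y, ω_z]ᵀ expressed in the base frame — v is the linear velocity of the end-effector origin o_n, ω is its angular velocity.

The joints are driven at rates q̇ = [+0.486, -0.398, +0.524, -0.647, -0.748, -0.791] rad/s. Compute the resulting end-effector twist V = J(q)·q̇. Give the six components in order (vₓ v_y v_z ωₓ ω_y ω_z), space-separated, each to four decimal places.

o_n = [-0.6807, -1.8428, 1.1572]
J₁: ẑ×o_n = [1.8428, -0.6807, 0.0000], ω = ẑ
J2: z=[-0.8746, 0.4848, 0.0000] o=[-0.3394, -0.6122, 0.2300] → [0.4495, 0.8109, 1.2418, -0.8746, 0.4848, 0.0000]
J3: z=[0.2350, 0.4240, -0.8746] o=[-0.6065, -1.0942, -0.0754] → [-0.1322, -0.2248, -0.1445, 0.2350, 0.4240, -0.8746]
J4: z=[-0.9664, 0.0058, -0.2569] o=[-0.5733, -1.3840, -0.2070] → [-0.1100, 1.3459, 0.4441, -0.9664, 0.0058, -0.2569]
J5: z=[0.1160, -0.8822, -0.4564] o=[-0.7269, -1.6994, 0.3638] → [-0.7654, -0.1131, 0.0241, 0.1160, -0.8822, -0.4564]
J6: z=[-0.6818, -0.4049, 0.6093] o=[-0.4668, -1.7860, 0.5972] → [-0.1921, 0.2514, -0.0478, -0.6818, -0.4049, 0.6093]
V = J·q̇ = [1.4431, -1.7565, -0.8375, 1.5490, 1.0056, 0.0533]

1.4431 -1.7565 -0.8375 1.5490 1.0056 0.0533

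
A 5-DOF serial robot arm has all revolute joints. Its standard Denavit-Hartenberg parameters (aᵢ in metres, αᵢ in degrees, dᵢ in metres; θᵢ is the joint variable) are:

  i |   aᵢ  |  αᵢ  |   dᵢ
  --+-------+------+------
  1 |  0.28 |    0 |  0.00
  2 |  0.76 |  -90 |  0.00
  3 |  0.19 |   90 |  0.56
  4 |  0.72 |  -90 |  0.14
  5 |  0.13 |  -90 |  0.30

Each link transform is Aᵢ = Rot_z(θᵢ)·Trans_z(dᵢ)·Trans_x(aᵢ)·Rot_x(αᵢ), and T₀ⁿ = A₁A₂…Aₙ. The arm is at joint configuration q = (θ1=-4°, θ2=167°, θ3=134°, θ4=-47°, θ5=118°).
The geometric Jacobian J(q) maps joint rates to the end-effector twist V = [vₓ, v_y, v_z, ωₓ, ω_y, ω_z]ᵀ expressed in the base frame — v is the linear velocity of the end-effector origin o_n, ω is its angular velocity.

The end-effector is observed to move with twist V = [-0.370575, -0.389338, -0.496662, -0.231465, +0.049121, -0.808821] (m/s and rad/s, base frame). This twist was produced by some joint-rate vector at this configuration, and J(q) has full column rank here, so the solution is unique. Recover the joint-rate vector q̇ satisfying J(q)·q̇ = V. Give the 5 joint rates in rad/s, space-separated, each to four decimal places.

0.9630 -0.6800 -0.5590 0.9280 0.8500

o_n = [0.0231, -0.2368, -0.6353]
J₁: ẑ×o_n = [0.2368, 0.0231, -0.0000], ω = ẑ
J2: z=[0.0000, 0.0000, 1.0000] o=[0.2793, -0.0195, 0.0000] → [0.2172, -0.2563, 0.0000, 0.0000, 0.0000, 1.0000]
J3: z=[-0.2924, -0.9563, 0.0000] o=[-0.4475, 0.2027, 0.0000] → [0.6075, -0.1857, 0.5784, -0.2924, -0.9563, 0.0000]
J4: z=[-0.6879, 0.2103, -0.6947] o=[-0.4850, -0.3714, -0.1367] → [-0.0113, -0.6959, -0.1995, -0.6879, 0.2103, -0.6947]
J5: z=[0.2864, -0.8007, -0.5261] o=[-0.1011, 0.0618, -0.5872] → [-0.1185, -0.0515, 0.0139, 0.2864, -0.8007, -0.5261]
q̇ = J⁺·V = [0.9630, -0.6800, -0.5590, 0.9280, 0.8500]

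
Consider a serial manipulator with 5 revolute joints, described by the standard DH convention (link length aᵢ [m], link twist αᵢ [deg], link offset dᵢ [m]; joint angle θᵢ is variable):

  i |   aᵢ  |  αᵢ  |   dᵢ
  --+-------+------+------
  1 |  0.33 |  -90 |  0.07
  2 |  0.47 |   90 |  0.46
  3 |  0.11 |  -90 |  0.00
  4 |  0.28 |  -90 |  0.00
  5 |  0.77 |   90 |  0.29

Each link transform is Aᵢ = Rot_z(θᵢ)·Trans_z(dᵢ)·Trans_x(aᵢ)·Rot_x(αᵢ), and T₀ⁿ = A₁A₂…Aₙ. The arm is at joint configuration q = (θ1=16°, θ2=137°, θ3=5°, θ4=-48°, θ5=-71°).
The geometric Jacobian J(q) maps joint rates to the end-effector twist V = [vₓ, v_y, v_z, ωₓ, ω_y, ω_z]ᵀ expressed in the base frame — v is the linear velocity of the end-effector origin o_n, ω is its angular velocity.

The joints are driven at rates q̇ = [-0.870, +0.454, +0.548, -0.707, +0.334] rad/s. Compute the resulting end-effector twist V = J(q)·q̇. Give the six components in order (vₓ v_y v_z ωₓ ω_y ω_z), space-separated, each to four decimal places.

1.1708 0.8968 0.1448 0.0586 -0.2211 -1.3180

o_n = [-0.6570, 1.1064, -0.8162]
J₁: ẑ×o_n = [-1.1064, -0.6570, 0.0000], ω = ẑ
J2: z=[-0.2756, 0.9613, 0.0000] o=[0.3172, 0.0910, 0.0700] → [-0.8519, -0.2443, 0.6566, -0.2756, 0.9613, 0.0000]
J3: z=[0.6556, 0.1880, -0.7314] o=[-0.1400, 0.4384, -0.2505] → [0.3822, 0.7489, 0.5351, 0.6556, 0.1880, -0.7314]
J4: z=[-0.2133, 0.9752, 0.0594] o=[-0.2197, 0.4255, -0.3253] → [-0.5192, -0.1307, 0.2812, -0.2133, 0.9752, 0.0594]
J5: z=[-0.9770, -0.2128, -0.0155] o=[-0.2190, 0.4427, -0.6047] → [0.0553, -0.1998, -0.7416, -0.9770, -0.2128, -0.0155]
V = J·q̇ = [1.1708, 0.8968, 0.1448, 0.0586, -0.2211, -1.3180]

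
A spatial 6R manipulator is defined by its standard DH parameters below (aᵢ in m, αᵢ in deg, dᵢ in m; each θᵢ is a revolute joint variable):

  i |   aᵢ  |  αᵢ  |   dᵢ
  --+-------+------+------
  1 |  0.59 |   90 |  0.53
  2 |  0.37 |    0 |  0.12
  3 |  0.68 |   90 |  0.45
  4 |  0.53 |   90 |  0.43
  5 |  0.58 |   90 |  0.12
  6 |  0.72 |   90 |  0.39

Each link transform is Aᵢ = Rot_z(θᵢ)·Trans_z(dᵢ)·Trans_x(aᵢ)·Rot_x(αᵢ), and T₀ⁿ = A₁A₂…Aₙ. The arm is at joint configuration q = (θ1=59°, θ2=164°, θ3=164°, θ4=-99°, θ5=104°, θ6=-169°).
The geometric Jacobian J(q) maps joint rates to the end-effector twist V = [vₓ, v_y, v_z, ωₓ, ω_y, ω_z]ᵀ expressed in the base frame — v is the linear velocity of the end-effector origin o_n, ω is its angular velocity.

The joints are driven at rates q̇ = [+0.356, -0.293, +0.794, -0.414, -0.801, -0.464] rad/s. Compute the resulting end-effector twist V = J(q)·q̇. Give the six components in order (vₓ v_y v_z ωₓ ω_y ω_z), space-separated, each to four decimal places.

-0.1431 -0.1189 0.9369 1.2231 0.4428 0.3457

o_n = [-0.0573, 0.6041, 0.0000]
J₁: ẑ×o_n = [-0.6041, -0.0573, 0.0000], ω = ẑ
J2: z=[0.8572, -0.5150, 0.0000] o=[0.3039, 0.5057, 0.5300] → [0.2730, 0.4543, -0.1017, 0.8572, -0.5150, 0.0000]
J3: z=[0.8572, -0.5150, 0.0000] o=[0.2236, 0.1391, 0.6320] → [0.3255, 0.5417, 0.2540, 0.8572, -0.5150, 0.0000]
J4: z=[-0.2729, -0.4542, -0.8480] o=[0.9063, 0.4016, 0.2716] → [0.2951, 0.7430, -0.4930, -0.2729, -0.4542, -0.8480]
J5: z=[-0.2973, -0.7985, 0.5234] o=[0.3040, 0.4156, -0.0491] → [-0.1379, -0.1745, -0.3445, -0.2973, -0.7985, 0.5234]
J6: z=[-0.9538, 0.2734, -0.1247] o=[0.2431, 0.0087, -0.4752] → [0.2042, 0.4907, -0.4857, -0.9538, 0.2734, -0.1247]
V = J·q̇ = [-0.1431, -0.1189, 0.9369, 1.2231, 0.4428, 0.3457]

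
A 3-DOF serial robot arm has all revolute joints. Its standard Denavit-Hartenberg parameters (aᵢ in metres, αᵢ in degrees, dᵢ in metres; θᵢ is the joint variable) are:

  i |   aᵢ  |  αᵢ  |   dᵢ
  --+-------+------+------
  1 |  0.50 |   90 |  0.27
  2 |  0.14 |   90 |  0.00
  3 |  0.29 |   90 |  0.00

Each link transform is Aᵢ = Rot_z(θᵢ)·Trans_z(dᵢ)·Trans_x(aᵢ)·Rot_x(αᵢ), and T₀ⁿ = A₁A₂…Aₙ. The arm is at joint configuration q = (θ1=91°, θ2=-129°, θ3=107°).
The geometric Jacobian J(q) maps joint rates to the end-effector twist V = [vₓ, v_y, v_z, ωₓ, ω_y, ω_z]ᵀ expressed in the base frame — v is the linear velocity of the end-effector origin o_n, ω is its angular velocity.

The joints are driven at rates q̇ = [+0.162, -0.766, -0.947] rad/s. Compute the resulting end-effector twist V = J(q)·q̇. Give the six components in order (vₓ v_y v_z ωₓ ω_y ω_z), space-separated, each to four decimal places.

o_n = [0.2692, 0.4700, 0.2271]
J₁: ẑ×o_n = [-0.4700, 0.2692, 0.0000], ω = ẑ
J2: z=[0.9998, 0.0175, 0.0000] o=[-0.0087, 0.4999, 0.2700] → [-0.0007, 0.0429, -0.0347, 0.9998, 0.0175, 0.0000]
J3: z=[0.0136, -0.7770, 0.6293] o=[-0.0072, 0.4118, 0.1612] → [-0.0878, 0.1730, 0.2155, 0.0136, -0.7770, 0.6293]
V = J·q̇ = [0.0076, -0.1531, -0.1775, -0.7787, 0.7225, -0.4340]

0.0076 -0.1531 -0.1775 -0.7787 0.7225 -0.4340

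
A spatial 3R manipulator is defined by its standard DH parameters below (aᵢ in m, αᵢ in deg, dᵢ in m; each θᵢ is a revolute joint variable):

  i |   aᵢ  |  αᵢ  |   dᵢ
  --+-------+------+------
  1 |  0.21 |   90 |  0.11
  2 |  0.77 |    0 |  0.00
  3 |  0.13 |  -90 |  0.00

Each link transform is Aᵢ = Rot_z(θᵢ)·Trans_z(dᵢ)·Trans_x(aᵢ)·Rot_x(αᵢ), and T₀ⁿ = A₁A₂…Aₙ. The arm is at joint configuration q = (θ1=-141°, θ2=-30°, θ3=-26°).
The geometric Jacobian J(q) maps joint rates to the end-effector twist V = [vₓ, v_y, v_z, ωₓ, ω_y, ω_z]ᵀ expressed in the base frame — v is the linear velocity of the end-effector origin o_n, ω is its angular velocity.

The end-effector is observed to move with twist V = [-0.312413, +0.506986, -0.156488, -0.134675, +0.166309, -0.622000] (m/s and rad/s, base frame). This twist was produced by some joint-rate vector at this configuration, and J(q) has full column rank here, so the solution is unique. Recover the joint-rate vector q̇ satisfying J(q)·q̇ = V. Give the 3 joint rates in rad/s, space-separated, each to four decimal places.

-0.6220 -0.2580 0.4720

o_n = [-0.7379, -0.5976, -0.3828]
J₁: ẑ×o_n = [0.5976, -0.7379, 0.0000], ω = ẑ
J2: z=[-0.6293, 0.7771, 0.0000] o=[-0.1632, -0.1322, 0.1100] → [-0.3830, -0.3101, 0.7395, -0.6293, 0.7771, 0.0000]
J3: z=[-0.6293, 0.7771, 0.0000] o=[-0.6814, -0.5518, -0.2750] → [-0.0838, -0.0678, 0.0727, -0.6293, 0.7771, 0.0000]
q̇ = J⁺·V = [-0.6220, -0.2580, 0.4720]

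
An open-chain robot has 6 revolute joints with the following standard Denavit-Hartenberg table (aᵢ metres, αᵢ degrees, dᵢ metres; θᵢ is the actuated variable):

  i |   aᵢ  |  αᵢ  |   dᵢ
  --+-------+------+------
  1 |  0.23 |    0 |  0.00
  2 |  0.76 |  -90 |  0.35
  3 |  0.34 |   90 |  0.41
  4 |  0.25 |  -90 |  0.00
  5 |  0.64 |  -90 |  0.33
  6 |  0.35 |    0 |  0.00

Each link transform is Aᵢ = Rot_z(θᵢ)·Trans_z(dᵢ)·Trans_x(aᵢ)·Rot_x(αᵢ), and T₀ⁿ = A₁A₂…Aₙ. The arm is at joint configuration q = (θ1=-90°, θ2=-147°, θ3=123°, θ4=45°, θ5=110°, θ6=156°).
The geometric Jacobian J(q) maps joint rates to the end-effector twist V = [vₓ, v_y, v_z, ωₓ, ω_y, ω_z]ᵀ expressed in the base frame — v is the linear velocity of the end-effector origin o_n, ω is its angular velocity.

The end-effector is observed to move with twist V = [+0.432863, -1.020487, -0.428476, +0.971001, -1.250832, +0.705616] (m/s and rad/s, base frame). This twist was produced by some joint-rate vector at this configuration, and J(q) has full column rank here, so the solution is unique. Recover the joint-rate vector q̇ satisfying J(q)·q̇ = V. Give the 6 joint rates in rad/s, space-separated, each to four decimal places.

o_n = [-0.7239, -0.2940, 0.2567]
J₁: ẑ×o_n = [0.2940, -0.7239, 0.0000], ω = ẑ
J2: z=[0.0000, 0.0000, 1.0000] o=[0.0000, -0.2300, 0.0000] → [0.0640, -0.7239, 0.0000, 0.0000, 0.0000, 1.0000]
J3: z=[-0.8387, -0.5446, 0.0000] o=[-0.4139, 0.4074, 0.3500] → [0.0508, -0.0782, 0.4194, -0.8387, -0.5446, 0.0000]
J4: z=[-0.4568, 0.7034, -0.5446] o=[-0.6569, 0.0288, 0.0649] → [-0.0408, 0.1241, 0.1946, -0.4568, 0.7034, -0.5446]
J5: z=[-0.8028, -0.0621, 0.5930] o=[-0.7527, -0.1482, -0.0834] → [0.0653, 0.2901, 0.1188, -0.8028, -0.0621, 0.5930]
J6: z=[0.2039, 0.9060, 0.3710] o=[-0.6591, -0.4368, 0.5697] → [-0.3364, 0.0397, 0.0879, 0.2039, 0.9060, 0.3710]
q̇ = J⁺·V = [0.4160, 0.5430, -0.2320, -0.8840, -0.6880, -0.8810]

0.4160 0.5430 -0.2320 -0.8840 -0.6880 -0.8810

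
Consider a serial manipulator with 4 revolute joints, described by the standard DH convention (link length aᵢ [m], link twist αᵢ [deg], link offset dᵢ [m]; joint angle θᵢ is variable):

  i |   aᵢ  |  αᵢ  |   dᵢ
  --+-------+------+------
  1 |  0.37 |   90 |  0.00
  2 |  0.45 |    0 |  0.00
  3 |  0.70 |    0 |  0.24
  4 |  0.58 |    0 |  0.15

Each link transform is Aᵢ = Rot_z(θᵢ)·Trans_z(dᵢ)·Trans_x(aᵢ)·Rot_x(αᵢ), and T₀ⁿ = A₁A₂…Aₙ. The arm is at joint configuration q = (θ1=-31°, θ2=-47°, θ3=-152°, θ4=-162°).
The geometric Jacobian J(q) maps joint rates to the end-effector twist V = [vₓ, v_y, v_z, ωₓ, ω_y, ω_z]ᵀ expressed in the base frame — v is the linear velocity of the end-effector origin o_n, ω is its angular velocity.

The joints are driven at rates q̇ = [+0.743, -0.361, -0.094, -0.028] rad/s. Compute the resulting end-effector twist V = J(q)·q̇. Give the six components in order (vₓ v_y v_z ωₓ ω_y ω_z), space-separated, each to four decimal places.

0.4589 0.2400 -0.0897 0.2488 0.4140 0.7430

o_n = [0.3091, -0.6407, -0.1113]
J₁: ẑ×o_n = [0.6407, 0.3091, -0.0000], ω = ẑ
J2: z=[-0.5150, -0.8572, 0.0000] o=[0.3172, -0.1906, 0.0000] → [0.0954, -0.0573, 0.2249, -0.5150, -0.8572, 0.0000]
J3: z=[-0.5150, -0.8572, 0.0000] o=[0.5802, -0.3486, -0.3291] → [-0.1867, 0.1122, -0.0820, -0.5150, -0.8572, 0.0000]
J4: z=[-0.5150, -0.8572, 0.0000] o=[-0.1107, -0.2135, -0.1012] → [0.0087, -0.0052, 0.5799, -0.5150, -0.8572, 0.0000]
V = J·q̇ = [0.4589, 0.2400, -0.0897, 0.2488, 0.4140, 0.7430]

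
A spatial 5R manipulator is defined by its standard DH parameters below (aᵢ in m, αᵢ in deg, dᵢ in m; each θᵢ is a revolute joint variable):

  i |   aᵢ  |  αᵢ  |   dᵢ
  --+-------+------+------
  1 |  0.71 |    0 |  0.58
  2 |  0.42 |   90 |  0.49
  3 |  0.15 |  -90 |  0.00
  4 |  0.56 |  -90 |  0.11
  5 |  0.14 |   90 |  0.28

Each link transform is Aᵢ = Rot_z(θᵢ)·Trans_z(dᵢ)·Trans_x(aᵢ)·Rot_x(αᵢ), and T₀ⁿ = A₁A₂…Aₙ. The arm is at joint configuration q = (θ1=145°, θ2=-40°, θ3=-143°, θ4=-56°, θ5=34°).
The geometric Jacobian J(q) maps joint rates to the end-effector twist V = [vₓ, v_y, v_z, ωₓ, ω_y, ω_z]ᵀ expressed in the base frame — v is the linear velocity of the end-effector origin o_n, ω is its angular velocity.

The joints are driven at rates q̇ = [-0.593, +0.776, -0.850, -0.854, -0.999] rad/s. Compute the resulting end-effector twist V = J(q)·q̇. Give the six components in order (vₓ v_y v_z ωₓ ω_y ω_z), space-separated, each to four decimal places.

0.8439 0.4792 0.5885 -0.3196 0.0671 1.3635

o_n = [-0.1480, 0.3495, 0.5872]
J₁: ẑ×o_n = [-0.3495, -0.1480, 0.0000], ω = ẑ
J2: z=[0.0000, 0.0000, 1.0000] o=[-0.5816, 0.4072, 0.5800] → [0.0578, 0.4336, -0.0000, 0.0000, 0.0000, 1.0000]
J3: z=[0.9659, 0.2588, 0.0000] o=[-0.6903, 0.8129, 1.0700] → [-0.1250, 0.4664, -0.5880, 0.9659, 0.2588, 0.0000]
J4: z=[-0.1558, 0.5813, -0.7986] o=[-0.6593, 0.6972, 0.9797] → [-0.5059, -0.4695, -0.2431, -0.1558, 0.5813, -0.7986]
J5: z=[-0.3688, -0.7843, -0.4989] o=[-0.1633, 0.6397, 0.7034] → [-0.0537, -0.0505, 0.1190, -0.3688, -0.7843, -0.4989]
V = J·q̇ = [0.8439, 0.4792, 0.5885, -0.3196, 0.0671, 1.3635]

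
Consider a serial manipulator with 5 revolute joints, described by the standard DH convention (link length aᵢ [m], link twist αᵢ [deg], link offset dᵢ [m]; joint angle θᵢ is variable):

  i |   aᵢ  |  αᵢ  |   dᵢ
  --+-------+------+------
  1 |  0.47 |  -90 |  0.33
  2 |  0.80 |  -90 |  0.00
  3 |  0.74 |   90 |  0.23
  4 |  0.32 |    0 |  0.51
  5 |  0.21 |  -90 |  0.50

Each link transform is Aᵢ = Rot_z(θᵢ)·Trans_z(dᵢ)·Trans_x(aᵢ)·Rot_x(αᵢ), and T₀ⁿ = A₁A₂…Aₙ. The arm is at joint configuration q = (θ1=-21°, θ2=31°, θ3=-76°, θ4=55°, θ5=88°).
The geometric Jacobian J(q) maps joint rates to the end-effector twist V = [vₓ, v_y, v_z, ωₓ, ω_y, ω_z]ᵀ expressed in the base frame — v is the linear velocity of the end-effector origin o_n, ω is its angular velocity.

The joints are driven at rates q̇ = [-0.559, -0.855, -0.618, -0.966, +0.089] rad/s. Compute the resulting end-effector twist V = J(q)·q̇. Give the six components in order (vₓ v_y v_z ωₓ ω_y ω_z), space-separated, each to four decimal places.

0.4553 -0.4162 0.0215 0.5957 -1.3717 -0.4675

o_n = [0.4941, 0.8576, -0.2016]
J₁: ẑ×o_n = [-0.8576, 0.4941, 0.0000], ω = ẑ
J2: z=[0.3584, 0.9336, 0.0000] o=[0.4388, -0.1684, 0.3300] → [-0.4963, 0.1905, 0.3161, 0.3584, 0.9336, 0.0000]
J3: z=[-0.4808, 0.1846, -0.8572] o=[1.0790, -0.4142, -0.0820] → [1.0681, 0.4439, -0.5036, -0.4808, 0.1846, -0.8572]
J4: z=[-0.6898, 0.5239, 0.4997] o=[1.3690, 0.2436, -0.3714] → [-0.2179, -0.3201, 0.0348, -0.6898, 0.5239, 0.4997]
J5: z=[-0.6898, 0.5239, 0.4997] o=[0.9905, 0.7118, -0.3641] → [0.0122, -0.1360, 0.1595, -0.6898, 0.5239, 0.4997]
V = J·q̇ = [0.4553, -0.4162, 0.0215, 0.5957, -1.3717, -0.4675]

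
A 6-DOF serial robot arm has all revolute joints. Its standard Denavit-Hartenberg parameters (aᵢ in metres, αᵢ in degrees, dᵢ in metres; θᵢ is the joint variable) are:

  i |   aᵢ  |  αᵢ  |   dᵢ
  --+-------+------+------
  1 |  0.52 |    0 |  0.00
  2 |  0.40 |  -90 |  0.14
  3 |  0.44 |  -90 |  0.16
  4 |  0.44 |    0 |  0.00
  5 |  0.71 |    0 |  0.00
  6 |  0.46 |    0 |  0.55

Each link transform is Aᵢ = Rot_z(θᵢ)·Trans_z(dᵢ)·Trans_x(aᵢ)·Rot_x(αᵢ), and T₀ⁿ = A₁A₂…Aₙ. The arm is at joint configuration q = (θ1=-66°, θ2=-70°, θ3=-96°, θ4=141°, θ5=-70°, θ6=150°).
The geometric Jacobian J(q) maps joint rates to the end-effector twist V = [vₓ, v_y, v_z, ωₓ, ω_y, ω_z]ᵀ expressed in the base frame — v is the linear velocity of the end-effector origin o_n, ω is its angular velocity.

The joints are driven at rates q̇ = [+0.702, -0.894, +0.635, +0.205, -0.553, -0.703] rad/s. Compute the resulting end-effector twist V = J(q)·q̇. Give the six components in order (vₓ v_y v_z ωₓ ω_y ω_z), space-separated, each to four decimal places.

o_n = [-0.8090, -0.7843, 0.1796]
J₁: ẑ×o_n = [0.7843, -0.8090, 0.0000], ω = ẑ
J2: z=[0.0000, 0.0000, 1.0000] o=[0.2115, -0.4750, 0.0000] → [0.3092, -1.0205, 0.0000, 0.0000, 0.0000, 1.0000]
J3: z=[0.6947, -0.7193, 0.0000] o=[-0.0762, -0.7529, 0.1400] → [-0.0285, -0.0275, -0.5489, 0.6947, -0.7193, 0.0000]
J4: z=[-0.7154, -0.6909, 0.1045] o=[0.0680, -0.8361, 0.5776] → [0.2695, -0.3764, -0.6429, -0.7154, -0.6909, 0.1045]
J5: z=[-0.7154, -0.6909, 0.1045] o=[-0.1501, -0.6617, 0.2375] → [0.0528, -0.1103, -0.3675, -0.7154, -0.6909, 0.1045]
J6: z=[-0.7154, -0.6909, 0.1045] o=[-0.5990, -0.1620, 0.4674] → [0.2639, -0.2278, 0.3001, -0.7154, -0.6909, 0.1045]
V = J·q̇ = [0.0966, 0.4709, -0.4881, 1.1930, 0.2693, -0.3019]

0.0966 0.4709 -0.4881 1.1930 0.2693 -0.3019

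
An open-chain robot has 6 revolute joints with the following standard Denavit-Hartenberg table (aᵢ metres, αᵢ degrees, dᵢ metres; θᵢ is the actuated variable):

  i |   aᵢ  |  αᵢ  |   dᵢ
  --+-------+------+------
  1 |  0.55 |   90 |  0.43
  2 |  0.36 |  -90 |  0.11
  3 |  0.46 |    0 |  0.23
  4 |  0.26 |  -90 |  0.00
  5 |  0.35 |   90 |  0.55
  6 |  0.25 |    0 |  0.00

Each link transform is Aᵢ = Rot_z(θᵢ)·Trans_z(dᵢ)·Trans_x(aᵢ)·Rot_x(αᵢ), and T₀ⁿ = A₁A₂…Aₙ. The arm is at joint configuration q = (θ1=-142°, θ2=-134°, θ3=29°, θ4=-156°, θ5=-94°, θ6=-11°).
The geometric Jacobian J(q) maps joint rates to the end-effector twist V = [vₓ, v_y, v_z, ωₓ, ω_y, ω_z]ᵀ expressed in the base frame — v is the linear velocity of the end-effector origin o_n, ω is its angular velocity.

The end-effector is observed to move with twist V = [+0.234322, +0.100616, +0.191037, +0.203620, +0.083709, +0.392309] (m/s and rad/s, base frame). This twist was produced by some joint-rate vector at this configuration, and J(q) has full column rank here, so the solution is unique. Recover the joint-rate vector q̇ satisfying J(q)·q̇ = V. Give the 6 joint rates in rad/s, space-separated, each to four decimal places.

o_n = [-0.5595, 0.0245, -0.8847]
J₁: ẑ×o_n = [-0.0245, -0.5595, 0.0000], ω = ẑ
J2: z=[-0.6157, 0.7880, 0.0000] o=[-0.4334, -0.3386, 0.4300] → [-1.0360, -0.8094, -0.1242, -0.6157, 0.7880, 0.0000]
J3: z=[-0.5668, -0.4429, -0.6947] o=[-0.3041, -0.0980, 0.1710] → [0.5526, -0.4210, -0.1825, -0.5668, -0.4429, -0.6947]
J4: z=[-0.5668, -0.4429, -0.6947] o=[-0.0769, -0.2035, -0.2781] → [0.4270, -0.0086, -0.3430, -0.5668, -0.4429, -0.6947]
J5: z=[0.0667, 0.8158, -0.5745] o=[-0.2904, -0.1068, -0.1656] → [-0.5113, 0.2025, 0.2283, 0.0667, 0.8158, -0.5745]
J6: z=[0.8587, -0.3402, -0.3834] o=[-0.4316, 0.1782, -0.7347] → [-0.0079, 0.1779, -0.1755, 0.8587, -0.3402, -0.3834]
q̇ = J⁺·V = [0.7050, -0.4960, -0.0070, 0.0630, 0.5600, -0.1250]

0.7050 -0.4960 -0.0070 0.0630 0.5600 -0.1250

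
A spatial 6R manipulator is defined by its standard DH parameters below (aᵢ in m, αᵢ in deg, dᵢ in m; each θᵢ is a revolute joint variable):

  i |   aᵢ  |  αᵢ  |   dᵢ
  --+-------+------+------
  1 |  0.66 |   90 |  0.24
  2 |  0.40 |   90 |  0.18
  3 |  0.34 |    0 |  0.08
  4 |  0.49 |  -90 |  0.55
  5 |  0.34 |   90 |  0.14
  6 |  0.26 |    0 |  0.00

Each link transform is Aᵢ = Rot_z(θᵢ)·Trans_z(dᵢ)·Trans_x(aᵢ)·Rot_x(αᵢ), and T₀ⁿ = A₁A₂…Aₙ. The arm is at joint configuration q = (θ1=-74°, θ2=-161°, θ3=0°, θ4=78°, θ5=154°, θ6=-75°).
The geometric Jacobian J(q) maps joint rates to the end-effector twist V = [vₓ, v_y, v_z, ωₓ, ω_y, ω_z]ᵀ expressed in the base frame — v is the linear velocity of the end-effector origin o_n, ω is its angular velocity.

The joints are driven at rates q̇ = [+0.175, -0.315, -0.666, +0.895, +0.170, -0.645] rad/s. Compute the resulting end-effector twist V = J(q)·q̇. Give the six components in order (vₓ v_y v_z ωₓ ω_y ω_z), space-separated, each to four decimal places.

o_n = [-0.3538, 0.2250, 0.3822]
J₁: ẑ×o_n = [-0.2250, -0.3538, 0.0000], ω = ẑ
J2: z=[-0.9613, -0.2756, 0.0000] o=[0.1819, -0.6344, 0.2400] → [-0.0392, 0.1366, -0.9738, -0.9613, -0.2756, 0.0000]
J3: z=[-0.0897, 0.3130, 0.9455] o=[-0.0954, -0.3205, 0.1098] → [-0.4305, -0.2200, 0.0319, -0.0897, 0.3130, 0.9455]
J4: z=[-0.0897, 0.3130, 0.9455] o=[-0.1911, 0.0136, 0.0747] → [-0.1037, -0.1262, 0.0319, -0.0897, 0.3130, 0.9455]
J5: z=[0.0551, -0.9463, 0.3185] o=[-0.7278, 0.1462, 0.5616] → [0.1447, 0.1290, 0.3582, 0.0551, -0.9463, 0.3185]
J6: z=[-0.3553, -0.3166, -0.8795] o=[-0.4028, -0.0083, 0.4859] → [0.2381, -0.0799, -0.0674, -0.3553, -0.3166, -0.8795]
V = J·q̇ = [0.0379, 0.0020, 0.4184, 0.5208, 0.2018, 1.0129]

0.0379 0.0020 0.4184 0.5208 0.2018 1.0129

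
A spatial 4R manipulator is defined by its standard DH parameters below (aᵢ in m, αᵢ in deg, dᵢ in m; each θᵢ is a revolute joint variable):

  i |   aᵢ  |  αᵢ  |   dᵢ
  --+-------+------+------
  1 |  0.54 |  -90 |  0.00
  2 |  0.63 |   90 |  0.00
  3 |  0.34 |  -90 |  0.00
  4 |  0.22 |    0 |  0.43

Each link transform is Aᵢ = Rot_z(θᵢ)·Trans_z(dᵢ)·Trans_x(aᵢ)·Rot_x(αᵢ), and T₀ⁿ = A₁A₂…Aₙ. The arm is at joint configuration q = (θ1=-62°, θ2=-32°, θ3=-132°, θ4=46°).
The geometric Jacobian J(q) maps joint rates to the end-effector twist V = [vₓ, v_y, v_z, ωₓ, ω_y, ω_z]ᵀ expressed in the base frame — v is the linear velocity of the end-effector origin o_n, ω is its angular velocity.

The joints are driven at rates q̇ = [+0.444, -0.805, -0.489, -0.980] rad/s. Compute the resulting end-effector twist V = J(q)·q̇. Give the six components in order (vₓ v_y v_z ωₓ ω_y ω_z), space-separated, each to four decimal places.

o_n = [-0.0378, -1.3219, 0.1942]
J₁: ẑ×o_n = [1.3219, -0.0378, 0.0000], ω = ẑ
J2: z=[0.8829, 0.4695, 0.0000] o=[0.2535, -0.4768, 0.0000] → [0.0912, -0.1715, -0.6095, 0.8829, 0.4695, 0.0000]
J3: z=[-0.2488, 0.4679, 0.8480] o=[0.5043, -0.9485, 0.3338] → [0.2513, -0.4945, 0.3465, -0.2488, 0.4679, 0.8480]
J4: z=[-0.2949, -0.8706, 0.3938] o=[0.1907, -0.8968, 0.2133] → [0.1840, -0.0956, -0.0735, -0.2949, -0.8706, 0.3938]
V = J·q̇ = [0.2103, 0.4568, 0.3932, -0.3001, 0.2465, -0.3566]

0.2103 0.4568 0.3932 -0.3001 0.2465 -0.3566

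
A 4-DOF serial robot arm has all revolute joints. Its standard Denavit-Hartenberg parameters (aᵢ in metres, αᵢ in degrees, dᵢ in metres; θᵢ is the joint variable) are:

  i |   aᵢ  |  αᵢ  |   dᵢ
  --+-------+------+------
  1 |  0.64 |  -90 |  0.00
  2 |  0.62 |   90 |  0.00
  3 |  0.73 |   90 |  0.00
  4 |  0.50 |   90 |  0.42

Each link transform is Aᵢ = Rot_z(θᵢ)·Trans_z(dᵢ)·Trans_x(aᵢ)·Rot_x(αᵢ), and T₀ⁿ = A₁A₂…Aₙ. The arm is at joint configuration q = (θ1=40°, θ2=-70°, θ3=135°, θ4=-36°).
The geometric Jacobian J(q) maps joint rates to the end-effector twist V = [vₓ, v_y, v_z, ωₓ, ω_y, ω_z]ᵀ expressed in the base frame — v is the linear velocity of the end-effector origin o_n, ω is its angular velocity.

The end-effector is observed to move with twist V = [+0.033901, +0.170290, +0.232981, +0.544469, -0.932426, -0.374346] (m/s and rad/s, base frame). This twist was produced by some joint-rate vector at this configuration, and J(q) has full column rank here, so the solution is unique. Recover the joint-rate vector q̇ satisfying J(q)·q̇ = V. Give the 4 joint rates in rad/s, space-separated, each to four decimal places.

o_n = [0.0253, 1.4562, 0.0073]
J₁: ẑ×o_n = [-1.4562, 0.0253, 0.0000], ω = ẑ
J2: z=[-0.6428, 0.7660, 0.0000] o=[0.4903, 0.4114, 0.0000] → [0.0056, 0.0047, -0.3154, -0.6428, 0.7660, 0.0000]
J3: z=[-0.7198, -0.6040, 0.3420] o=[0.6527, 0.5477, 0.5826] → [0.0368, -0.6287, -1.0329, -0.7198, -0.6040, 0.3420]
J4: z=[-0.2693, 0.6971, 0.6645] o=[0.1857, 0.8296, 0.0976] → [-0.4792, -0.1308, -0.0569, -0.2693, 0.6971, 0.6645]
q̇ = J⁺·V = [0.2960, -0.3720, -0.0580, -0.9790]

0.2960 -0.3720 -0.0580 -0.9790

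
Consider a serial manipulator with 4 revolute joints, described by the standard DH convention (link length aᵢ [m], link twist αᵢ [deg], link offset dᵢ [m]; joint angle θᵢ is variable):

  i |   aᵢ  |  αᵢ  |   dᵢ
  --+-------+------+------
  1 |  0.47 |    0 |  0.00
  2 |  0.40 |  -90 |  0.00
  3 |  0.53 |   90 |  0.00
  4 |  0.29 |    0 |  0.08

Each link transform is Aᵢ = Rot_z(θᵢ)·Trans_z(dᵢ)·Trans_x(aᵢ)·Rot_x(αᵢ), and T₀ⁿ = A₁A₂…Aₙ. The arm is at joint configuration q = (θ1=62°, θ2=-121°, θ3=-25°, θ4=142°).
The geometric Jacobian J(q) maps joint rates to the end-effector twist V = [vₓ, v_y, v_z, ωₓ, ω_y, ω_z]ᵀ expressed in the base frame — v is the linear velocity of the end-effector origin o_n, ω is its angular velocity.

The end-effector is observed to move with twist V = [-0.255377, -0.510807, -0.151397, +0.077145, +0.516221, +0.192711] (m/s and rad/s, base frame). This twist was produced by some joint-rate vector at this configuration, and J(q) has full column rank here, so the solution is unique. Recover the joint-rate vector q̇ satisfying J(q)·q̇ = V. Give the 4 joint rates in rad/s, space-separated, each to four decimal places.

o_n = [0.7030, -0.0411, 0.1999]
J₁: ẑ×o_n = [0.0411, 0.7030, -0.0000], ω = ẑ
J2: z=[0.0000, 0.0000, 1.0000] o=[0.2207, 0.4150, 0.0000] → [0.4561, 0.4824, -0.0000, 0.0000, 0.0000, 1.0000]
J3: z=[0.8572, 0.5150, 0.0000] o=[0.4267, 0.0721, 0.0000] → [0.1030, -0.1714, -0.2394, 0.8572, 0.5150, 0.0000]
J4: z=[-0.2177, 0.3623, 0.9063] o=[0.6741, -0.3396, 0.2240] → [-0.2792, 0.0210, -0.0755, -0.2177, 0.3623, 0.9063]
q̇ = J⁺·V = [-0.6810, 0.0100, 0.3320, 0.9530]

-0.6810 0.0100 0.3320 0.9530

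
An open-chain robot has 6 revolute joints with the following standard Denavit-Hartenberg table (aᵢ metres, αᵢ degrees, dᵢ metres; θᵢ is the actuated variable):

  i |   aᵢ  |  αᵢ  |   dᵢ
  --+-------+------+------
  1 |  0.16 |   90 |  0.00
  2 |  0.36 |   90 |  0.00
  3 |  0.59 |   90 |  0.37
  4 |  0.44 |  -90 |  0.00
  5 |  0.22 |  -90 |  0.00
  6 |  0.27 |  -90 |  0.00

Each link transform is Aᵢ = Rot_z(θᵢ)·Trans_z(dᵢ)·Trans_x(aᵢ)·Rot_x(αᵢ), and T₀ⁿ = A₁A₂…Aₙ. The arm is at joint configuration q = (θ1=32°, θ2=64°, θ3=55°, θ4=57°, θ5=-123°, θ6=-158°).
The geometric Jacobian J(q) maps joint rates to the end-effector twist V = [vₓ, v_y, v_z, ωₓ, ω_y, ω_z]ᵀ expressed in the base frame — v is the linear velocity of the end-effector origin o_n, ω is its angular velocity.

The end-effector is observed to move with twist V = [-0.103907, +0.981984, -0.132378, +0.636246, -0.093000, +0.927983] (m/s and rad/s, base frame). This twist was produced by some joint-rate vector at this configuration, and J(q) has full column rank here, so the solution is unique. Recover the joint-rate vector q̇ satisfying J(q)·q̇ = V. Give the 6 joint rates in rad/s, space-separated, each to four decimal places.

o_n = [1.3733, 0.1128, 0.3393]
J₁: ẑ×o_n = [-0.1128, 1.3733, 0.0000], ω = ẑ
J2: z=[0.5299, -0.8480, 0.0000] o=[0.1357, 0.0848, 0.0000] → [-0.2877, -0.1798, 1.0644, 0.5299, -0.8480, 0.0000]
J3: z=[0.7622, 0.4763, -0.4384] o=[0.2695, 0.1684, 0.3236] → [-0.0169, -0.4958, -0.5681, 0.7622, 0.4763, -0.4384]
J4: z=[0.0006, 0.6767, 0.7362] o=[0.9335, 0.0134, 0.4655] → [-0.1586, 0.3239, -0.2976, 0.0006, 0.6767, 0.7362]
J5: z=[-0.1278, 0.7303, -0.6711] o=[1.3699, 0.0546, 0.4273] → [-0.0252, -0.0136, -0.0100, -0.1278, 0.7303, -0.6711]
J6: z=[0.8321, 0.4471, 0.3281] o=[1.2511, 0.1682, 0.5736] → [-0.0866, 0.2351, -0.1008, 0.8321, 0.4471, 0.3281]
q̇ = J⁺·V = [0.8030, 0.0340, 0.3200, -0.1640, -0.3840, 0.3910]

0.8030 0.0340 0.3200 -0.1640 -0.3840 0.3910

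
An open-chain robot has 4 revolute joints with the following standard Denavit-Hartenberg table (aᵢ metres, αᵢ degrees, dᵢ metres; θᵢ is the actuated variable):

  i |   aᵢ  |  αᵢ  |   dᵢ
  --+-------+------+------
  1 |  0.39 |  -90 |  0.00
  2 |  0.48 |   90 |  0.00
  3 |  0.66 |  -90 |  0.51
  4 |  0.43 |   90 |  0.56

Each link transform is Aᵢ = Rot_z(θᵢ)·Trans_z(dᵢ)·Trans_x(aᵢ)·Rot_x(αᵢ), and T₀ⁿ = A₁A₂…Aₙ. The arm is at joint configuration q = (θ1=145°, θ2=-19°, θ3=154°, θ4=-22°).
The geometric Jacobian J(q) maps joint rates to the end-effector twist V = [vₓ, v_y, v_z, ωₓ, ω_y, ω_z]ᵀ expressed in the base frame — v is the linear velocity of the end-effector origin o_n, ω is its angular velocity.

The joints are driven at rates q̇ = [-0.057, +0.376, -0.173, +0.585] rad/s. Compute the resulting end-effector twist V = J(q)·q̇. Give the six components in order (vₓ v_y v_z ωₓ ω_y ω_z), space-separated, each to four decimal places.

-0.2721 -0.1480 0.0868 0.2384 0.0159 -0.3041

o_n = [0.4374, -0.2584, 0.4011]
J₁: ẑ×o_n = [0.2584, 0.4374, -0.0000], ω = ẑ
J2: z=[-0.5736, -0.8192, 0.0000] o=[-0.3195, 0.2237, 0.0000] → [-0.3285, 0.2300, 0.8964, -0.5736, -0.8192, 0.0000]
J3: z=[0.2667, -0.1867, 0.9455] o=[-0.6912, 0.4840, 0.1563] → [0.6562, 1.0018, 0.0128, 0.2667, -0.1867, 0.9455]
J4: z=[0.8551, 0.4985, -0.1427] o=[-0.2617, -0.1699, 0.4454] → [-0.0347, -0.0619, -0.4241, 0.8551, 0.4985, -0.1427]
V = J·q̇ = [-0.2721, -0.1480, 0.0868, 0.2384, 0.0159, -0.3041]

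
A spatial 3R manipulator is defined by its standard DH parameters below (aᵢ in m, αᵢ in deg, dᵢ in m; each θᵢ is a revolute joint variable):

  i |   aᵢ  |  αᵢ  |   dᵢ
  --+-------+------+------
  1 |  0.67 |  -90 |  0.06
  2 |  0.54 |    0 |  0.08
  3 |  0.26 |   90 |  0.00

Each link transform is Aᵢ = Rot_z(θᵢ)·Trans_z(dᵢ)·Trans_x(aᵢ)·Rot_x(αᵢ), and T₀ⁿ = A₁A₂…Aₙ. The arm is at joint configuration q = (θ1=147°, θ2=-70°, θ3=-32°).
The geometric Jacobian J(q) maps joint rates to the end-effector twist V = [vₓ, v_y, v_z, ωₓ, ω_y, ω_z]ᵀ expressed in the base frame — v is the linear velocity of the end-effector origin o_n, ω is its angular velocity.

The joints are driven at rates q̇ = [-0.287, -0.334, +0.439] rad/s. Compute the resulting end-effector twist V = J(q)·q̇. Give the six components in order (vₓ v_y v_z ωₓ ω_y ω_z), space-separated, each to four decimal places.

0.2256 0.1275 0.0674 -0.0572 -0.0881 -0.2870

o_n = [-0.7150, 0.3690, 0.8218]
J₁: ẑ×o_n = [-0.3690, -0.7150, 0.0000], ω = ẑ
J2: z=[-0.5446, -0.8387, 0.0000] o=[-0.5619, 0.3649, 0.0600] → [-0.6389, 0.4149, -0.1306, -0.5446, -0.8387, 0.0000]
J3: z=[-0.5446, -0.8387, 0.0000] o=[-0.7604, 0.3984, 0.5674] → [-0.2133, 0.1385, 0.0541, -0.5446, -0.8387, 0.0000]
V = J·q̇ = [0.2256, 0.1275, 0.0674, -0.0572, -0.0881, -0.2870]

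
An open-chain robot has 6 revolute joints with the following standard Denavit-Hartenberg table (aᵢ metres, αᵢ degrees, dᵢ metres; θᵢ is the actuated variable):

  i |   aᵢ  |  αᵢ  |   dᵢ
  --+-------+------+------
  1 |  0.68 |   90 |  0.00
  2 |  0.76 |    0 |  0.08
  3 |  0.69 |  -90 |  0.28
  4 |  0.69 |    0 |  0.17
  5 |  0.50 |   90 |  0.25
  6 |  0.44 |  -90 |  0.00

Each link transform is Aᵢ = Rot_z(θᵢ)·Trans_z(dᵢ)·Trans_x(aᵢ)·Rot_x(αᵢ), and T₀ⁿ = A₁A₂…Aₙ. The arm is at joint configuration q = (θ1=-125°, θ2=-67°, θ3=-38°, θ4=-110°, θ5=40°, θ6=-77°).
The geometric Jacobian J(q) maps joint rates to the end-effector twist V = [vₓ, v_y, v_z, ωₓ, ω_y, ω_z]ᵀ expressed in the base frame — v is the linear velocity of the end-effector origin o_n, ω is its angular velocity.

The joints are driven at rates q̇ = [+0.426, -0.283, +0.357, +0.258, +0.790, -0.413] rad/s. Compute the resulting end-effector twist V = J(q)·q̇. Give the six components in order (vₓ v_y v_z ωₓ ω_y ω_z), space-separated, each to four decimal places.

0.3695 -0.6232 -0.7596 -0.4679 -0.7855 -0.2201

o_n = [-1.7448, 0.2475, -1.3337]
J₁: ẑ×o_n = [-0.2475, -1.7448, 0.0000], ω = ẑ
J2: z=[-0.8192, 0.5736, 0.0000] o=[-0.3900, -0.5570, 0.0000] → [-0.7650, -1.0925, 0.1180, -0.8192, 0.5736, 0.0000]
J3: z=[-0.8192, 0.5736, 0.0000] o=[-0.6259, -0.7544, -0.6996] → [-0.3637, -0.5195, -0.1790, -0.8192, 0.5736, 0.0000]
J4: z=[-0.5540, -0.7912, -0.2588] o=[-0.7528, -0.4475, -1.3661] → [0.1543, 0.2747, -1.1700, -0.5540, -0.7912, -0.2588]
J5: z=[-0.5540, -0.7912, -0.2588] o=[-1.4132, -0.2601, -1.1821] → [0.2514, 0.0018, -0.5437, -0.5540, -0.7912, -0.2588]
J6: z=[-0.4197, -0.0031, 0.9077] o=[-1.9112, -0.1522, -1.4120] → [-0.3631, 0.1838, -0.1673, -0.4197, -0.0031, 0.9077]
V = J·q̇ = [0.3695, -0.6232, -0.7596, -0.4679, -0.7855, -0.2201]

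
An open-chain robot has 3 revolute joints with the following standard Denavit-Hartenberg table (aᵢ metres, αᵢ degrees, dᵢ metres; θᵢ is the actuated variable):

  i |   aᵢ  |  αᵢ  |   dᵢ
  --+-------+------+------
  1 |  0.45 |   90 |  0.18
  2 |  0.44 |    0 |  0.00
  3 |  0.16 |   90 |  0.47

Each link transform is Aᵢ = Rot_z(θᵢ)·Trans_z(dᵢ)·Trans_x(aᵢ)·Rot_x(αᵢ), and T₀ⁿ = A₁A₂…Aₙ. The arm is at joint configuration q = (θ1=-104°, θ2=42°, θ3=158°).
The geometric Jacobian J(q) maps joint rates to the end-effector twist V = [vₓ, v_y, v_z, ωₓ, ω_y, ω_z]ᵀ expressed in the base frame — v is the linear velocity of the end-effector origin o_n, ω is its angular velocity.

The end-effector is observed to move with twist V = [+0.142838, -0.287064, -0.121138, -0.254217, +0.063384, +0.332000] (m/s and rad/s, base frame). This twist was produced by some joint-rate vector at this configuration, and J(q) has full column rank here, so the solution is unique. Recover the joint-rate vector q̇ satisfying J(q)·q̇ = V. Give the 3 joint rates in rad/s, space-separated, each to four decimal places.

0.3320 -0.2500 0.5120

o_n = [-0.6076, -0.4943, 0.4197]
J₁: ẑ×o_n = [0.4943, -0.6076, 0.0000], ω = ẑ
J2: z=[-0.9703, 0.2419, 0.0000] o=[-0.1089, -0.4366, 0.1800] → [0.0580, 0.2326, 0.1766, -0.9703, 0.2419, 0.0000]
J3: z=[-0.9703, 0.2419, 0.0000] o=[-0.1880, -0.7539, 0.4744] → [-0.0132, -0.0531, -0.1504, -0.9703, 0.2419, 0.0000]
q̇ = J⁺·V = [0.3320, -0.2500, 0.5120]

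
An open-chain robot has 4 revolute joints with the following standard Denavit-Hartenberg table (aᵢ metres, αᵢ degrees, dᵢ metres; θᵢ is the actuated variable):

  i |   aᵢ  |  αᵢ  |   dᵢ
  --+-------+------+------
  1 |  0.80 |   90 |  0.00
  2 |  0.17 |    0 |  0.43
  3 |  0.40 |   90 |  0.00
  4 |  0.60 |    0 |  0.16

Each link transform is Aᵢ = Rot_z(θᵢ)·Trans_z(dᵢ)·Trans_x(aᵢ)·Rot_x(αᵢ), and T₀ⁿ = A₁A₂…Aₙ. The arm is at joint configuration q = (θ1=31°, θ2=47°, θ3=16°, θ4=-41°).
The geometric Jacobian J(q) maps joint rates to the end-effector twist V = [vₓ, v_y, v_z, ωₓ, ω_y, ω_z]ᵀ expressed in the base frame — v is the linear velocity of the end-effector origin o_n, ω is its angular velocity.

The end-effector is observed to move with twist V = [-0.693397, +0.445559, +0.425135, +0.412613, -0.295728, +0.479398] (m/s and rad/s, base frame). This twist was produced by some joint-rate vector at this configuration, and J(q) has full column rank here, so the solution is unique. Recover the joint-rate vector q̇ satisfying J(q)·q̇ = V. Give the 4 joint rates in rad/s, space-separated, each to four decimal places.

o_n = [1.2579, 0.7134, 0.8116]
J₁: ẑ×o_n = [-0.7134, 1.2579, 0.0000], ω = ẑ
J2: z=[0.5150, -0.8572, 0.0000] o=[0.6857, 0.4120, 0.0000] → [-0.6956, -0.4180, 0.6457, 0.5150, -0.8572, 0.0000]
J3: z=[0.5150, -0.8572, 0.0000] o=[1.0066, 0.1032, 0.1243] → [-0.5891, -0.3540, 0.5297, 0.5150, -0.8572, 0.0000]
J4: z=[0.7637, 0.4589, -0.4540] o=[1.1622, 0.1967, 0.4807] → [0.3864, -0.2961, 0.3507, 0.7637, 0.4589, -0.4540]
q̇ = J⁺·V = [0.5820, 0.8540, -0.3880, 0.2260]

0.5820 0.8540 -0.3880 0.2260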